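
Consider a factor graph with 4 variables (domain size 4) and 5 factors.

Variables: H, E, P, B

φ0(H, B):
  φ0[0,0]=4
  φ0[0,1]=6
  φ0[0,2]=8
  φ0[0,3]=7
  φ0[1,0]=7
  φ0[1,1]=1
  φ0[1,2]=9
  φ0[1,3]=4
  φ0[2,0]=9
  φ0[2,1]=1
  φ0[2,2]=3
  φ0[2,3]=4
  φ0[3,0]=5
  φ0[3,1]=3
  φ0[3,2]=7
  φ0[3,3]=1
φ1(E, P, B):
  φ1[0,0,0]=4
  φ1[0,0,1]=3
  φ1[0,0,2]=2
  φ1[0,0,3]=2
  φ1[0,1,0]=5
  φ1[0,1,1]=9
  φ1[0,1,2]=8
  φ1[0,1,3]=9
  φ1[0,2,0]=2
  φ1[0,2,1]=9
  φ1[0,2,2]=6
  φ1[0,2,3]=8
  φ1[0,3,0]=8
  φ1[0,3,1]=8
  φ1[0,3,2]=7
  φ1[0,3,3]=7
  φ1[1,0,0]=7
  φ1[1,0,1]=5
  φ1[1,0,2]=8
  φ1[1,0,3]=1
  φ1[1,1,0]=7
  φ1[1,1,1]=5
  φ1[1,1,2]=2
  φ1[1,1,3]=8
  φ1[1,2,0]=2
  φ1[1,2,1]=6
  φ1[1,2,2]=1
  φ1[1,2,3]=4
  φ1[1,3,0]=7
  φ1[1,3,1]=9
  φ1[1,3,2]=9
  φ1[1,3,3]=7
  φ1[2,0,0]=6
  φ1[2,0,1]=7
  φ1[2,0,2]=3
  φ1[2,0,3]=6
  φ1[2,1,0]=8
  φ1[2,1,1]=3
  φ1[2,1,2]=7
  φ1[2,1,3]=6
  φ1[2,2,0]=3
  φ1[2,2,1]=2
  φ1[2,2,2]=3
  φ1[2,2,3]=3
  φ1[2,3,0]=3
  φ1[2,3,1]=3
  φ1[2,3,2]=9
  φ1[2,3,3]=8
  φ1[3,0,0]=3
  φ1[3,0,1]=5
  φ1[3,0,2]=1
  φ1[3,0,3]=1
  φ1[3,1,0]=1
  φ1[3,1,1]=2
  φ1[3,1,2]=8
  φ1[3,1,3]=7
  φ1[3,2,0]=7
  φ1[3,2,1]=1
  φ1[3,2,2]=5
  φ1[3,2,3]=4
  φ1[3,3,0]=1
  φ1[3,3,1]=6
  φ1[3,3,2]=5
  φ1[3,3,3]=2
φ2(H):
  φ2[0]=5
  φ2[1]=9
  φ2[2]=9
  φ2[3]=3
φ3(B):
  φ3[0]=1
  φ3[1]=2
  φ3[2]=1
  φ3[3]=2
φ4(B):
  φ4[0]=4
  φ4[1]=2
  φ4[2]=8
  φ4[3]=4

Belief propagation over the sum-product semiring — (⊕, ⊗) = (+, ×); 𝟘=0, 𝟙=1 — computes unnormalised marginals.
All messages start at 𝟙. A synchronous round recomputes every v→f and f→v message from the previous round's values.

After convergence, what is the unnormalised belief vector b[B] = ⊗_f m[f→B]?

init: all messages = 𝟙 over 4 values
r1 m[φ0→H] = [25, 21, 17, 16]
r1 m[φ0→B] = [25, 11, 27, 16]
r1 m[φ1→E] = [97, 88, 80, 59]
r1 m[φ1→P] = [64, 95, 66, 99]
r1 m[φ1→B] = [74, 83, 84, 83]
r1 m[φ2→H] = [5, 9, 9, 3]
r1 m[φ3→B] = [1, 2, 1, 2]
r1 m[φ4→B] = [4, 2, 8, 4]
r1 m[H→φ0] = [1, 1, 1, 1]
r1 m[H→φ2] = [1, 1, 1, 1]
r1 m[E→φ1] = [1, 1, 1, 1]
r1 m[P→φ1] = [1, 1, 1, 1]
r1 m[B→φ0] = [1, 1, 1, 1]
r1 m[B→φ1] = [1, 1, 1, 1]
r1 m[B→φ3] = [1, 1, 1, 1]
r1 m[B→φ4] = [1, 1, 1, 1]
r2 m[φ0→H] = [25, 21, 17, 16]
r2 m[φ0→B] = [25, 11, 27, 16]
r2 m[φ1→E] = [97, 88, 80, 59]
r2 m[φ1→P] = [64, 95, 66, 99]
r2 m[φ1→B] = [74, 83, 84, 83]
r2 m[φ2→H] = [5, 9, 9, 3]
r2 m[φ3→B] = [1, 2, 1, 2]
r2 m[φ4→B] = [4, 2, 8, 4]
r2 m[H→φ0] = [5, 9, 9, 3]
r2 m[H→φ2] = [25, 21, 17, 16]
r2 m[E→φ1] = [1, 1, 1, 1]
r2 m[P→φ1] = [1, 1, 1, 1]
r2 m[B→φ0] = [296, 332, 672, 664]
r2 m[B→φ1] = [100, 44, 216, 128]
r2 m[B→φ3] = [7400, 1826, 18144, 5312]
r2 m[B→φ4] = [1850, 1826, 2268, 2656]
r3 m[φ0→H] = [13200, 11108, 7668, 7844]
r3 m[φ0→B] = [179, 57, 169, 110]
r3 m[φ1→E] = [11472, 10280, 10356, 7712]
r3 m[φ1→P] = [7184, 12176, 7864, 12596]
r3 m[φ1→B] = [74, 83, 84, 83]
r3 m[φ2→H] = [5, 9, 9, 3]
r3 m[φ3→B] = [1, 2, 1, 2]
r3 m[φ4→B] = [4, 2, 8, 4]
r3 m[H→φ0] = [5, 9, 9, 3]
r3 m[H→φ2] = [25, 21, 17, 16]
r3 m[E→φ1] = [1, 1, 1, 1]
r3 m[P→φ1] = [1, 1, 1, 1]
r3 m[B→φ0] = [296, 332, 672, 664]
r3 m[B→φ1] = [100, 44, 216, 128]
r3 m[B→φ3] = [7400, 1826, 18144, 5312]
r3 m[B→φ4] = [1850, 1826, 2268, 2656]
r4 m[φ0→H] = [13200, 11108, 7668, 7844]
r4 m[φ0→B] = [179, 57, 169, 110]
r4 m[φ1→E] = [11472, 10280, 10356, 7712]
r4 m[φ1→P] = [7184, 12176, 7864, 12596]
r4 m[φ1→B] = [74, 83, 84, 83]
r4 m[φ2→H] = [5, 9, 9, 3]
r4 m[φ3→B] = [1, 2, 1, 2]
r4 m[φ4→B] = [4, 2, 8, 4]
r4 m[H→φ0] = [5, 9, 9, 3]
r4 m[H→φ2] = [13200, 11108, 7668, 7844]
r4 m[E→φ1] = [1, 1, 1, 1]
r4 m[P→φ1] = [1, 1, 1, 1]
r4 m[B→φ0] = [296, 332, 672, 664]
r4 m[B→φ1] = [716, 228, 1352, 880]
r4 m[B→φ3] = [52984, 9462, 113568, 36520]
r4 m[B→φ4] = [13246, 9462, 14196, 18260]
r5 m[φ0→H] = [13200, 11108, 7668, 7844]
r5 m[φ0→B] = [179, 57, 169, 110]
r5 m[φ1→E] = [74192, 66808, 67724, 49792]
r5 m[φ1→P] = [46608, 79568, 51128, 81212]
r5 m[φ1→B] = [74, 83, 84, 83]
r5 m[φ2→H] = [5, 9, 9, 3]
r5 m[φ3→B] = [1, 2, 1, 2]
r5 m[φ4→B] = [4, 2, 8, 4]
r5 m[H→φ0] = [5, 9, 9, 3]
r5 m[H→φ2] = [13200, 11108, 7668, 7844]
r5 m[E→φ1] = [1, 1, 1, 1]
r5 m[P→φ1] = [1, 1, 1, 1]
r5 m[B→φ0] = [296, 332, 672, 664]
r5 m[B→φ1] = [716, 228, 1352, 880]
r5 m[B→φ3] = [52984, 9462, 113568, 36520]
r5 m[B→φ4] = [13246, 9462, 14196, 18260]
r6 m[φ0→H] = [13200, 11108, 7668, 7844]
r6 m[φ0→B] = [179, 57, 169, 110]
r6 m[φ1→E] = [74192, 66808, 67724, 49792]
r6 m[φ1→P] = [46608, 79568, 51128, 81212]
r6 m[φ1→B] = [74, 83, 84, 83]
r6 m[φ2→H] = [5, 9, 9, 3]
r6 m[φ3→B] = [1, 2, 1, 2]
r6 m[φ4→B] = [4, 2, 8, 4]
r6 m[H→φ0] = [5, 9, 9, 3]
r6 m[H→φ2] = [13200, 11108, 7668, 7844]
r6 m[E→φ1] = [1, 1, 1, 1]
r6 m[P→φ1] = [1, 1, 1, 1]
r6 m[B→φ0] = [296, 332, 672, 664]
r6 m[B→φ1] = [716, 228, 1352, 880]
r6 m[B→φ3] = [52984, 9462, 113568, 36520]
r6 m[B→φ4] = [13246, 9462, 14196, 18260]
fixed point reached at round 6
b[B] = ⊗ incoming = [52984, 18924, 113568, 73040]

b[B] = [52984, 18924, 113568, 73040]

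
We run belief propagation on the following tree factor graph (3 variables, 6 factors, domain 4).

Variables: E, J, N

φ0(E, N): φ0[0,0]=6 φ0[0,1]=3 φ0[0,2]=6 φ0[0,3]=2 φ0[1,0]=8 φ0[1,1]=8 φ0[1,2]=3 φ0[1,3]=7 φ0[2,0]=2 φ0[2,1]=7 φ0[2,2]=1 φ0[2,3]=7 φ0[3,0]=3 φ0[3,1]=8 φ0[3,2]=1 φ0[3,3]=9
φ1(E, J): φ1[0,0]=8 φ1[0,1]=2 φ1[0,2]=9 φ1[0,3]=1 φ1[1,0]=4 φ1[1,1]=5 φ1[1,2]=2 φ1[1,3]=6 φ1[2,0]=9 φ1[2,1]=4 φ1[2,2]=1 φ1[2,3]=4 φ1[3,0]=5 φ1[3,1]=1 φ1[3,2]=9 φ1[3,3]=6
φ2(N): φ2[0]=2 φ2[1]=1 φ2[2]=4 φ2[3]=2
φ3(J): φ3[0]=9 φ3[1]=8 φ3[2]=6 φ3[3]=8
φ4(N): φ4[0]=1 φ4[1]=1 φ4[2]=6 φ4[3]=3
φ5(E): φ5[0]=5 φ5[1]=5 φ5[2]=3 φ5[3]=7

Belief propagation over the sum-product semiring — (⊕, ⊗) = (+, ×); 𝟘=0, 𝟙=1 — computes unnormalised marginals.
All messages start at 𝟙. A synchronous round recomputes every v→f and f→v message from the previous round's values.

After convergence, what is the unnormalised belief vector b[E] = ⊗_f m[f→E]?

b[E] = [128250, 93840, 34881, 99820]

init: all messages = 𝟙 over 4 values
r1 m[φ0→E] = [17, 26, 17, 21]
r1 m[φ0→N] = [19, 26, 11, 25]
r1 m[φ1→E] = [20, 17, 18, 21]
r1 m[φ1→J] = [26, 12, 21, 17]
r1 m[φ2→N] = [2, 1, 4, 2]
r1 m[φ3→J] = [9, 8, 6, 8]
r1 m[φ4→N] = [1, 1, 6, 3]
r1 m[φ5→E] = [5, 5, 3, 7]
r1 m[E→φ0] = [1, 1, 1, 1]
r1 m[E→φ1] = [1, 1, 1, 1]
r1 m[E→φ5] = [1, 1, 1, 1]
r1 m[J→φ1] = [1, 1, 1, 1]
r1 m[J→φ3] = [1, 1, 1, 1]
r1 m[N→φ0] = [1, 1, 1, 1]
r1 m[N→φ2] = [1, 1, 1, 1]
r1 m[N→φ4] = [1, 1, 1, 1]
r2 m[φ0→E] = [17, 26, 17, 21]
r2 m[φ0→N] = [19, 26, 11, 25]
r2 m[φ1→E] = [20, 17, 18, 21]
r2 m[φ1→J] = [26, 12, 21, 17]
r2 m[φ2→N] = [2, 1, 4, 2]
r2 m[φ3→J] = [9, 8, 6, 8]
r2 m[φ4→N] = [1, 1, 6, 3]
r2 m[φ5→E] = [5, 5, 3, 7]
r2 m[E→φ0] = [100, 85, 54, 147]
r2 m[E→φ1] = [85, 130, 51, 147]
r2 m[E→φ5] = [340, 442, 306, 441]
r2 m[J→φ1] = [9, 8, 6, 8]
r2 m[J→φ3] = [26, 12, 21, 17]
r2 m[N→φ0] = [2, 1, 24, 6]
r2 m[N→φ2] = [19, 26, 66, 75]
r2 m[N→φ4] = [38, 26, 44, 50]
r3 m[φ0→E] = [171, 138, 77, 92]
r3 m[φ0→N] = [1829, 2534, 1056, 2496]
r3 m[φ1→E] = [150, 136, 151, 155]
r3 m[φ1→J] = [2394, 1171, 2399, 1951]
r3 m[φ2→N] = [2, 1, 4, 2]
r3 m[φ3→J] = [9, 8, 6, 8]
r3 m[φ4→N] = [1, 1, 6, 3]
r3 m[φ5→E] = [5, 5, 3, 7]
r3 m[E→φ0] = [100, 85, 54, 147]
r3 m[E→φ1] = [85, 130, 51, 147]
r3 m[E→φ5] = [340, 442, 306, 441]
r3 m[J→φ1] = [9, 8, 6, 8]
r3 m[J→φ3] = [26, 12, 21, 17]
r3 m[N→φ0] = [2, 1, 24, 6]
r3 m[N→φ2] = [19, 26, 66, 75]
r3 m[N→φ4] = [38, 26, 44, 50]
r4 m[φ0→E] = [171, 138, 77, 92]
r4 m[φ0→N] = [1829, 2534, 1056, 2496]
r4 m[φ1→E] = [150, 136, 151, 155]
r4 m[φ1→J] = [2394, 1171, 2399, 1951]
r4 m[φ2→N] = [2, 1, 4, 2]
r4 m[φ3→J] = [9, 8, 6, 8]
r4 m[φ4→N] = [1, 1, 6, 3]
r4 m[φ5→E] = [5, 5, 3, 7]
r4 m[E→φ0] = [750, 680, 453, 1085]
r4 m[E→φ1] = [855, 690, 231, 644]
r4 m[E→φ5] = [25650, 18768, 11627, 14260]
r4 m[J→φ1] = [9, 8, 6, 8]
r4 m[J→φ3] = [2394, 1171, 2399, 1951]
r4 m[N→φ0] = [2, 1, 24, 6]
r4 m[N→φ2] = [1829, 2534, 6336, 7488]
r4 m[N→φ4] = [3658, 2534, 4224, 4992]
r5 m[φ0→E] = [171, 138, 77, 92]
r5 m[φ0→N] = [14101, 19541, 8078, 19196]
r5 m[φ1→E] = [150, 136, 151, 155]
r5 m[φ1→J] = [14899, 6728, 15102, 9783]
r5 m[φ2→N] = [2, 1, 4, 2]
r5 m[φ3→J] = [9, 8, 6, 8]
r5 m[φ4→N] = [1, 1, 6, 3]
r5 m[φ5→E] = [5, 5, 3, 7]
r5 m[E→φ0] = [750, 680, 453, 1085]
r5 m[E→φ1] = [855, 690, 231, 644]
r5 m[E→φ5] = [25650, 18768, 11627, 14260]
r5 m[J→φ1] = [9, 8, 6, 8]
r5 m[J→φ3] = [2394, 1171, 2399, 1951]
r5 m[N→φ0] = [2, 1, 24, 6]
r5 m[N→φ2] = [1829, 2534, 6336, 7488]
r5 m[N→φ4] = [3658, 2534, 4224, 4992]
r6 m[φ0→E] = [171, 138, 77, 92]
r6 m[φ0→N] = [14101, 19541, 8078, 19196]
r6 m[φ1→E] = [150, 136, 151, 155]
r6 m[φ1→J] = [14899, 6728, 15102, 9783]
r6 m[φ2→N] = [2, 1, 4, 2]
r6 m[φ3→J] = [9, 8, 6, 8]
r6 m[φ4→N] = [1, 1, 6, 3]
r6 m[φ5→E] = [5, 5, 3, 7]
r6 m[E→φ0] = [750, 680, 453, 1085]
r6 m[E→φ1] = [855, 690, 231, 644]
r6 m[E→φ5] = [25650, 18768, 11627, 14260]
r6 m[J→φ1] = [9, 8, 6, 8]
r6 m[J→φ3] = [14899, 6728, 15102, 9783]
r6 m[N→φ0] = [2, 1, 24, 6]
r6 m[N→φ2] = [14101, 19541, 48468, 57588]
r6 m[N→φ4] = [28202, 19541, 32312, 38392]
r7 m[φ0→E] = [171, 138, 77, 92]
r7 m[φ0→N] = [14101, 19541, 8078, 19196]
r7 m[φ1→E] = [150, 136, 151, 155]
r7 m[φ1→J] = [14899, 6728, 15102, 9783]
r7 m[φ2→N] = [2, 1, 4, 2]
r7 m[φ3→J] = [9, 8, 6, 8]
r7 m[φ4→N] = [1, 1, 6, 3]
r7 m[φ5→E] = [5, 5, 3, 7]
r7 m[E→φ0] = [750, 680, 453, 1085]
r7 m[E→φ1] = [855, 690, 231, 644]
r7 m[E→φ5] = [25650, 18768, 11627, 14260]
r7 m[J→φ1] = [9, 8, 6, 8]
r7 m[J→φ3] = [14899, 6728, 15102, 9783]
r7 m[N→φ0] = [2, 1, 24, 6]
r7 m[N→φ2] = [14101, 19541, 48468, 57588]
r7 m[N→φ4] = [28202, 19541, 32312, 38392]
fixed point reached at round 7
b[E] = ⊗ incoming = [128250, 93840, 34881, 99820]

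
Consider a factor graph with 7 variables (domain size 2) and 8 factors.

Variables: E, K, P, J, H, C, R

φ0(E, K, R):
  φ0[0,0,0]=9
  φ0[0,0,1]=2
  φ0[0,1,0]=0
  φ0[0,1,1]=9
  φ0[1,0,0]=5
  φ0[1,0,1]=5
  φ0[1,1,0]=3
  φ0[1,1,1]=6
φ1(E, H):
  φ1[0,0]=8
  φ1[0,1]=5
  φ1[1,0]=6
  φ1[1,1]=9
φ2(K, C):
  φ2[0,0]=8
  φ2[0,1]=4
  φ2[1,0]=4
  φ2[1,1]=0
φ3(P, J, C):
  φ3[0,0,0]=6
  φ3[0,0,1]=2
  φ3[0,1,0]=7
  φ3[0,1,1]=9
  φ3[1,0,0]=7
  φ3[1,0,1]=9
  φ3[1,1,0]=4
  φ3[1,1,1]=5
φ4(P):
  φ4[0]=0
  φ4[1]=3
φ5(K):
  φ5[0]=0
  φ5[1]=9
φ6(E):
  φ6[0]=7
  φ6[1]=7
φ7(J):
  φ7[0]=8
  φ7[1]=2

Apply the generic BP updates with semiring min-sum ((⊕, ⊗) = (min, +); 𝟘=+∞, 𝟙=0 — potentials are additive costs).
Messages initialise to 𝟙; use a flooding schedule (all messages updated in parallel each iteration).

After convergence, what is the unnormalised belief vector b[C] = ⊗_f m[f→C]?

b[C] = [31, 28]

init: all messages = 𝟙 over 2 values
r1 m[φ0→E] = [0, 3]
r1 m[φ0→K] = [2, 0]
r1 m[φ0→R] = [0, 2]
r1 m[φ1→E] = [5, 6]
r1 m[φ1→H] = [6, 5]
r1 m[φ2→K] = [4, 0]
r1 m[φ2→C] = [4, 0]
r1 m[φ3→P] = [2, 4]
r1 m[φ3→J] = [2, 4]
r1 m[φ3→C] = [4, 2]
r1 m[φ4→P] = [0, 3]
r1 m[φ5→K] = [0, 9]
r1 m[φ6→E] = [7, 7]
r1 m[φ7→J] = [8, 2]
r1 m[E→φ0] = [0, 0]
r1 m[E→φ1] = [0, 0]
r1 m[E→φ6] = [0, 0]
r1 m[K→φ0] = [0, 0]
r1 m[K→φ2] = [0, 0]
r1 m[K→φ5] = [0, 0]
r1 m[P→φ3] = [0, 0]
r1 m[P→φ4] = [0, 0]
r1 m[J→φ3] = [0, 0]
r1 m[J→φ7] = [0, 0]
r1 m[H→φ1] = [0, 0]
r1 m[C→φ2] = [0, 0]
r1 m[C→φ3] = [0, 0]
r1 m[R→φ0] = [0, 0]
r2 m[φ0→E] = [0, 3]
r2 m[φ0→K] = [2, 0]
r2 m[φ0→R] = [0, 2]
r2 m[φ1→E] = [5, 6]
r2 m[φ1→H] = [6, 5]
r2 m[φ2→K] = [4, 0]
r2 m[φ2→C] = [4, 0]
r2 m[φ3→P] = [2, 4]
r2 m[φ3→J] = [2, 4]
r2 m[φ3→C] = [4, 2]
r2 m[φ4→P] = [0, 3]
r2 m[φ5→K] = [0, 9]
r2 m[φ6→E] = [7, 7]
r2 m[φ7→J] = [8, 2]
r2 m[E→φ0] = [12, 13]
r2 m[E→φ1] = [7, 10]
r2 m[E→φ6] = [5, 9]
r2 m[K→φ0] = [4, 9]
r2 m[K→φ2] = [2, 9]
r2 m[K→φ5] = [6, 0]
r2 m[P→φ3] = [0, 3]
r2 m[P→φ4] = [2, 4]
r2 m[J→φ3] = [8, 2]
r2 m[J→φ7] = [2, 4]
r2 m[H→φ1] = [0, 0]
r2 m[C→φ2] = [4, 2]
r2 m[C→φ3] = [4, 0]
r2 m[R→φ0] = [0, 0]
r3 m[φ0→E] = [6, 9]
r3 m[φ0→K] = [14, 12]
r3 m[φ0→R] = [21, 18]
r3 m[φ1→E] = [5, 6]
r3 m[φ1→H] = [15, 12]
r3 m[φ2→K] = [6, 2]
r3 m[φ2→C] = [10, 6]
r3 m[φ3→P] = [10, 7]
r3 m[φ3→J] = [2, 8]
r3 m[φ3→C] = [9, 10]
r3 m[φ4→P] = [0, 3]
r3 m[φ5→K] = [0, 9]
r3 m[φ6→E] = [7, 7]
r3 m[φ7→J] = [8, 2]
r3 m[E→φ0] = [12, 13]
r3 m[E→φ1] = [7, 10]
r3 m[E→φ6] = [5, 9]
r3 m[K→φ0] = [4, 9]
r3 m[K→φ2] = [2, 9]
r3 m[K→φ5] = [6, 0]
r3 m[P→φ3] = [0, 3]
r3 m[P→φ4] = [2, 4]
r3 m[J→φ3] = [8, 2]
r3 m[J→φ7] = [2, 4]
r3 m[H→φ1] = [0, 0]
r3 m[C→φ2] = [4, 2]
r3 m[C→φ3] = [4, 0]
r3 m[R→φ0] = [0, 0]
r4 m[φ0→E] = [6, 9]
r4 m[φ0→K] = [14, 12]
r4 m[φ0→R] = [21, 18]
r4 m[φ1→E] = [5, 6]
r4 m[φ1→H] = [15, 12]
r4 m[φ2→K] = [6, 2]
r4 m[φ2→C] = [10, 6]
r4 m[φ3→P] = [10, 7]
r4 m[φ3→J] = [2, 8]
r4 m[φ3→C] = [9, 10]
r4 m[φ4→P] = [0, 3]
r4 m[φ5→K] = [0, 9]
r4 m[φ6→E] = [7, 7]
r4 m[φ7→J] = [8, 2]
r4 m[E→φ0] = [12, 13]
r4 m[E→φ1] = [13, 16]
r4 m[E→φ6] = [11, 15]
r4 m[K→φ0] = [6, 11]
r4 m[K→φ2] = [14, 21]
r4 m[K→φ5] = [20, 14]
r4 m[P→φ3] = [0, 3]
r4 m[P→φ4] = [10, 7]
r4 m[J→φ3] = [8, 2]
r4 m[J→φ7] = [2, 8]
r4 m[H→φ1] = [0, 0]
r4 m[C→φ2] = [9, 10]
r4 m[C→φ3] = [10, 6]
r4 m[R→φ0] = [0, 0]
r5 m[φ0→E] = [8, 11]
r5 m[φ0→K] = [14, 12]
r5 m[φ0→R] = [23, 20]
r5 m[φ1→E] = [5, 6]
r5 m[φ1→H] = [21, 18]
r5 m[φ2→K] = [14, 10]
r5 m[φ2→C] = [22, 18]
r5 m[φ3→P] = [16, 13]
r5 m[φ3→J] = [8, 14]
r5 m[φ3→C] = [9, 10]
r5 m[φ4→P] = [0, 3]
r5 m[φ5→K] = [0, 9]
r5 m[φ6→E] = [7, 7]
r5 m[φ7→J] = [8, 2]
r5 m[E→φ0] = [12, 13]
r5 m[E→φ1] = [13, 16]
r5 m[E→φ6] = [11, 15]
r5 m[K→φ0] = [6, 11]
r5 m[K→φ2] = [14, 21]
r5 m[K→φ5] = [20, 14]
r5 m[P→φ3] = [0, 3]
r5 m[P→φ4] = [10, 7]
r5 m[J→φ3] = [8, 2]
r5 m[J→φ7] = [2, 8]
r5 m[H→φ1] = [0, 0]
r5 m[C→φ2] = [9, 10]
r5 m[C→φ3] = [10, 6]
r5 m[R→φ0] = [0, 0]
r6 m[φ0→E] = [8, 11]
r6 m[φ0→K] = [14, 12]
r6 m[φ0→R] = [23, 20]
r6 m[φ1→E] = [5, 6]
r6 m[φ1→H] = [21, 18]
r6 m[φ2→K] = [14, 10]
r6 m[φ2→C] = [22, 18]
r6 m[φ3→P] = [16, 13]
r6 m[φ3→J] = [8, 14]
r6 m[φ3→C] = [9, 10]
r6 m[φ4→P] = [0, 3]
r6 m[φ5→K] = [0, 9]
r6 m[φ6→E] = [7, 7]
r6 m[φ7→J] = [8, 2]
r6 m[E→φ0] = [12, 13]
r6 m[E→φ1] = [15, 18]
r6 m[E→φ6] = [13, 17]
r6 m[K→φ0] = [14, 19]
r6 m[K→φ2] = [14, 21]
r6 m[K→φ5] = [28, 22]
r6 m[P→φ3] = [0, 3]
r6 m[P→φ4] = [16, 13]
r6 m[J→φ3] = [8, 2]
r6 m[J→φ7] = [8, 14]
r6 m[H→φ1] = [0, 0]
r6 m[C→φ2] = [9, 10]
r6 m[C→φ3] = [22, 18]
r6 m[R→φ0] = [0, 0]
r7 m[φ0→E] = [16, 19]
r7 m[φ0→K] = [14, 12]
r7 m[φ0→R] = [31, 28]
r7 m[φ1→E] = [5, 6]
r7 m[φ1→H] = [23, 20]
r7 m[φ2→K] = [14, 10]
r7 m[φ2→C] = [22, 18]
r7 m[φ3→P] = [28, 25]
r7 m[φ3→J] = [20, 26]
r7 m[φ3→C] = [9, 10]
r7 m[φ4→P] = [0, 3]
r7 m[φ5→K] = [0, 9]
r7 m[φ6→E] = [7, 7]
r7 m[φ7→J] = [8, 2]
r7 m[E→φ0] = [12, 13]
r7 m[E→φ1] = [15, 18]
r7 m[E→φ6] = [13, 17]
r7 m[K→φ0] = [14, 19]
r7 m[K→φ2] = [14, 21]
r7 m[K→φ5] = [28, 22]
r7 m[P→φ3] = [0, 3]
r7 m[P→φ4] = [16, 13]
r7 m[J→φ3] = [8, 2]
r7 m[J→φ7] = [8, 14]
r7 m[H→φ1] = [0, 0]
r7 m[C→φ2] = [9, 10]
r7 m[C→φ3] = [22, 18]
r7 m[R→φ0] = [0, 0]
r8 m[φ0→E] = [16, 19]
r8 m[φ0→K] = [14, 12]
r8 m[φ0→R] = [31, 28]
r8 m[φ1→E] = [5, 6]
r8 m[φ1→H] = [23, 20]
r8 m[φ2→K] = [14, 10]
r8 m[φ2→C] = [22, 18]
r8 m[φ3→P] = [28, 25]
r8 m[φ3→J] = [20, 26]
r8 m[φ3→C] = [9, 10]
r8 m[φ4→P] = [0, 3]
r8 m[φ5→K] = [0, 9]
r8 m[φ6→E] = [7, 7]
r8 m[φ7→J] = [8, 2]
r8 m[E→φ0] = [12, 13]
r8 m[E→φ1] = [23, 26]
r8 m[E→φ6] = [21, 25]
r8 m[K→φ0] = [14, 19]
r8 m[K→φ2] = [14, 21]
r8 m[K→φ5] = [28, 22]
r8 m[P→φ3] = [0, 3]
r8 m[P→φ4] = [28, 25]
r8 m[J→φ3] = [8, 2]
r8 m[J→φ7] = [20, 26]
r8 m[H→φ1] = [0, 0]
r8 m[C→φ2] = [9, 10]
r8 m[C→φ3] = [22, 18]
r8 m[R→φ0] = [0, 0]
r9 m[φ0→E] = [16, 19]
r9 m[φ0→K] = [14, 12]
r9 m[φ0→R] = [31, 28]
r9 m[φ1→E] = [5, 6]
r9 m[φ1→H] = [31, 28]
r9 m[φ2→K] = [14, 10]
r9 m[φ2→C] = [22, 18]
r9 m[φ3→P] = [28, 25]
r9 m[φ3→J] = [20, 26]
r9 m[φ3→C] = [9, 10]
r9 m[φ4→P] = [0, 3]
r9 m[φ5→K] = [0, 9]
r9 m[φ6→E] = [7, 7]
r9 m[φ7→J] = [8, 2]
r9 m[E→φ0] = [12, 13]
r9 m[E→φ1] = [23, 26]
r9 m[E→φ6] = [21, 25]
r9 m[K→φ0] = [14, 19]
r9 m[K→φ2] = [14, 21]
r9 m[K→φ5] = [28, 22]
r9 m[P→φ3] = [0, 3]
r9 m[P→φ4] = [28, 25]
r9 m[J→φ3] = [8, 2]
r9 m[J→φ7] = [20, 26]
r9 m[H→φ1] = [0, 0]
r9 m[C→φ2] = [9, 10]
r9 m[C→φ3] = [22, 18]
r9 m[R→φ0] = [0, 0]
r10 m[φ0→E] = [16, 19]
r10 m[φ0→K] = [14, 12]
r10 m[φ0→R] = [31, 28]
r10 m[φ1→E] = [5, 6]
r10 m[φ1→H] = [31, 28]
r10 m[φ2→K] = [14, 10]
r10 m[φ2→C] = [22, 18]
r10 m[φ3→P] = [28, 25]
r10 m[φ3→J] = [20, 26]
r10 m[φ3→C] = [9, 10]
r10 m[φ4→P] = [0, 3]
r10 m[φ5→K] = [0, 9]
r10 m[φ6→E] = [7, 7]
r10 m[φ7→J] = [8, 2]
r10 m[E→φ0] = [12, 13]
r10 m[E→φ1] = [23, 26]
r10 m[E→φ6] = [21, 25]
r10 m[K→φ0] = [14, 19]
r10 m[K→φ2] = [14, 21]
r10 m[K→φ5] = [28, 22]
r10 m[P→φ3] = [0, 3]
r10 m[P→φ4] = [28, 25]
r10 m[J→φ3] = [8, 2]
r10 m[J→φ7] = [20, 26]
r10 m[H→φ1] = [0, 0]
r10 m[C→φ2] = [9, 10]
r10 m[C→φ3] = [22, 18]
r10 m[R→φ0] = [0, 0]
fixed point reached at round 10
b[C] = ⊗ incoming = [31, 28]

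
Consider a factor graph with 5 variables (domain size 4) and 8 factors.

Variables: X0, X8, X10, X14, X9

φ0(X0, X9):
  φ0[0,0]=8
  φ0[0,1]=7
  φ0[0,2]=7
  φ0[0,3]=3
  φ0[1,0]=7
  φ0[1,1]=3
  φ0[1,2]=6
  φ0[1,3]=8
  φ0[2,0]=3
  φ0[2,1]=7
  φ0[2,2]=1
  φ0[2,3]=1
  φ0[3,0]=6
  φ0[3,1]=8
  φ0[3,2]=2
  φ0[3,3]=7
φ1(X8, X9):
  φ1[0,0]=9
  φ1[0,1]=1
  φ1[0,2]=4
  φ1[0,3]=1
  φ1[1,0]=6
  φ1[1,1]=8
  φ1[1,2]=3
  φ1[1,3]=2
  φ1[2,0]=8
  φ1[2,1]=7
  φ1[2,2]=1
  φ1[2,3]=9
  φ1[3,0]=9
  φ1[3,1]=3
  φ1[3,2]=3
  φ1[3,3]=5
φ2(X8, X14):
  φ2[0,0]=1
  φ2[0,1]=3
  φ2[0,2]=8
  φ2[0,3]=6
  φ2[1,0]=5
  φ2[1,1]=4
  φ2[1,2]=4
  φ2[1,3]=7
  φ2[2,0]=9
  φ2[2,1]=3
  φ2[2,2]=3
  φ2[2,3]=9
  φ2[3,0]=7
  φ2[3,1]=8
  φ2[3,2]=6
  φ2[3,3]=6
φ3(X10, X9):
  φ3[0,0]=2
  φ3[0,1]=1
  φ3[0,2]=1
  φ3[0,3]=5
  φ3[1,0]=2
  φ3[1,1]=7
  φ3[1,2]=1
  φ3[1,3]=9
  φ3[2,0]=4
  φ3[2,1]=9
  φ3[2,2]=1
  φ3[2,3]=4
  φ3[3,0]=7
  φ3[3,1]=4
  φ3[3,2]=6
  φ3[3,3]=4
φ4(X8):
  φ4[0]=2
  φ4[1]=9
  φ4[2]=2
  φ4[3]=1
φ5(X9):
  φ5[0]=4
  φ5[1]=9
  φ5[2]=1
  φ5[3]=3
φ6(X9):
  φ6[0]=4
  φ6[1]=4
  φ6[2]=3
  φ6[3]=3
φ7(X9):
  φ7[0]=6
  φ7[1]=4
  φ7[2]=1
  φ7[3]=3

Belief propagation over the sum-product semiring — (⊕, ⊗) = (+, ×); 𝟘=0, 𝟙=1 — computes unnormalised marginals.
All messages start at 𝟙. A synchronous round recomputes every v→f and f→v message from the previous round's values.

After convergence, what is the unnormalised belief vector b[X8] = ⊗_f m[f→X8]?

b[X8] = [14387544, 150485040, 43568928, 16080282]

init: all messages = 𝟙 over 4 values
r1 m[φ0→X0] = [25, 24, 12, 23]
r1 m[φ0→X9] = [24, 25, 16, 19]
r1 m[φ1→X8] = [15, 19, 25, 20]
r1 m[φ1→X9] = [32, 19, 11, 17]
r1 m[φ2→X8] = [18, 20, 24, 27]
r1 m[φ2→X14] = [22, 18, 21, 28]
r1 m[φ3→X10] = [9, 19, 18, 21]
r1 m[φ3→X9] = [15, 21, 9, 22]
r1 m[φ4→X8] = [2, 9, 2, 1]
r1 m[φ5→X9] = [4, 9, 1, 3]
r1 m[φ6→X9] = [4, 4, 3, 3]
r1 m[φ7→X9] = [6, 4, 1, 3]
r1 m[X0→φ0] = [1, 1, 1, 1]
r1 m[X8→φ1] = [1, 1, 1, 1]
r1 m[X8→φ2] = [1, 1, 1, 1]
r1 m[X8→φ4] = [1, 1, 1, 1]
r1 m[X10→φ3] = [1, 1, 1, 1]
r1 m[X14→φ2] = [1, 1, 1, 1]
r1 m[X9→φ0] = [1, 1, 1, 1]
r1 m[X9→φ1] = [1, 1, 1, 1]
r1 m[X9→φ3] = [1, 1, 1, 1]
r1 m[X9→φ5] = [1, 1, 1, 1]
r1 m[X9→φ6] = [1, 1, 1, 1]
r1 m[X9→φ7] = [1, 1, 1, 1]
r2 m[φ0→X0] = [25, 24, 12, 23]
r2 m[φ0→X9] = [24, 25, 16, 19]
r2 m[φ1→X8] = [15, 19, 25, 20]
r2 m[φ1→X9] = [32, 19, 11, 17]
r2 m[φ2→X8] = [18, 20, 24, 27]
r2 m[φ2→X14] = [22, 18, 21, 28]
r2 m[φ3→X10] = [9, 19, 18, 21]
r2 m[φ3→X9] = [15, 21, 9, 22]
r2 m[φ4→X8] = [2, 9, 2, 1]
r2 m[φ5→X9] = [4, 9, 1, 3]
r2 m[φ6→X9] = [4, 4, 3, 3]
r2 m[φ7→X9] = [6, 4, 1, 3]
r2 m[X0→φ0] = [1, 1, 1, 1]
r2 m[X8→φ1] = [36, 180, 48, 27]
r2 m[X8→φ2] = [30, 171, 50, 20]
r2 m[X8→φ4] = [270, 380, 600, 540]
r2 m[X10→φ3] = [1, 1, 1, 1]
r2 m[X14→φ2] = [1, 1, 1, 1]
r2 m[X9→φ0] = [46080, 57456, 297, 10098]
r2 m[X9→φ1] = [34560, 75600, 432, 11286]
r2 m[X9→φ3] = [73728, 68400, 528, 8721]
r2 m[X9→φ5] = [276480, 159600, 4752, 63954]
r2 m[X9→φ6] = [276480, 359100, 1584, 63954]
r2 m[X9→φ7] = [184320, 359100, 4752, 63954]
r3 m[φ0→X0] = [803205, 577494, 550827, 807408]
r3 m[φ0→X9] = [24, 25, 16, 19]
r3 m[φ1→X8] = [399654, 836028, 907686, 595566]
r3 m[φ1→X9] = [2031, 1893, 813, 963]
r3 m[φ2→X8] = [18, 20, 24, 27]
r3 m[φ2→X14] = [1475, 1084, 1194, 1947]
r3 m[φ3→X10] = [259989, 705273, 945924, 827748]
r3 m[φ3→X9] = [15, 21, 9, 22]
r3 m[φ4→X8] = [2, 9, 2, 1]
r3 m[φ5→X9] = [4, 9, 1, 3]
r3 m[φ6→X9] = [4, 4, 3, 3]
r3 m[φ7→X9] = [6, 4, 1, 3]
r3 m[X0→φ0] = [1, 1, 1, 1]
r3 m[X8→φ1] = [36, 180, 48, 27]
r3 m[X8→φ2] = [30, 171, 50, 20]
r3 m[X8→φ4] = [270, 380, 600, 540]
r3 m[X10→φ3] = [1, 1, 1, 1]
r3 m[X14→φ2] = [1, 1, 1, 1]
r3 m[X9→φ0] = [46080, 57456, 297, 10098]
r3 m[X9→φ1] = [34560, 75600, 432, 11286]
r3 m[X9→φ3] = [73728, 68400, 528, 8721]
r3 m[X9→φ5] = [276480, 159600, 4752, 63954]
r3 m[X9→φ6] = [276480, 359100, 1584, 63954]
r3 m[X9→φ7] = [184320, 359100, 4752, 63954]
r4 m[φ0→X0] = [803205, 577494, 550827, 807408]
r4 m[φ0→X9] = [24, 25, 16, 19]
r4 m[φ1→X8] = [399654, 836028, 907686, 595566]
r4 m[φ1→X9] = [2031, 1893, 813, 963]
r4 m[φ2→X8] = [18, 20, 24, 27]
r4 m[φ2→X14] = [1475, 1084, 1194, 1947]
r4 m[φ3→X10] = [259989, 705273, 945924, 827748]
r4 m[φ3→X9] = [15, 21, 9, 22]
r4 m[φ4→X8] = [2, 9, 2, 1]
r4 m[φ5→X9] = [4, 9, 1, 3]
r4 m[φ6→X9] = [4, 4, 3, 3]
r4 m[φ7→X9] = [6, 4, 1, 3]
r4 m[X0→φ0] = [1, 1, 1, 1]
r4 m[X8→φ1] = [36, 180, 48, 27]
r4 m[X8→φ2] = [799308, 7524252, 1815372, 595566]
r4 m[X8→φ4] = [7193772, 16720560, 21784464, 16080282]
r4 m[X10→φ3] = [1, 1, 1, 1]
r4 m[X14→φ2] = [1, 1, 1, 1]
r4 m[X9→φ0] = [2924640, 5724432, 21951, 572022]
r4 m[X9→φ1] = [34560, 75600, 432, 11286]
r4 m[X9→φ3] = [4679424, 6814800, 39024, 494019]
r4 m[X9→φ5] = [17547840, 15901200, 351216, 3622806]
r4 m[X9→φ6] = [17547840, 35777700, 117072, 3622806]
r4 m[X9→φ7] = [11698560, 35777700, 351216, 3622806]
r5 m[φ0→X0] = [65337867, 42353658, 49438917, 67391352]
r5 m[φ0→X9] = [24, 25, 16, 19]
r5 m[φ1→X8] = [399654, 836028, 907686, 595566]
r5 m[φ1→X9] = [2031, 1893, 813, 963]
r5 m[φ2→X8] = [18, 20, 24, 27]
r5 m[φ2→X14] = [58927878, 42705576, 45510984, 77377356]
r5 m[φ3→X10] = [18682767, 61547643, 82065996, 62225388]
r5 m[φ3→X9] = [15, 21, 9, 22]
r5 m[φ4→X8] = [2, 9, 2, 1]
r5 m[φ5→X9] = [4, 9, 1, 3]
r5 m[φ6→X9] = [4, 4, 3, 3]
r5 m[φ7→X9] = [6, 4, 1, 3]
r5 m[X0→φ0] = [1, 1, 1, 1]
r5 m[X8→φ1] = [36, 180, 48, 27]
r5 m[X8→φ2] = [799308, 7524252, 1815372, 595566]
r5 m[X8→φ4] = [7193772, 16720560, 21784464, 16080282]
r5 m[X10→φ3] = [1, 1, 1, 1]
r5 m[X14→φ2] = [1, 1, 1, 1]
r5 m[X9→φ0] = [2924640, 5724432, 21951, 572022]
r5 m[X9→φ1] = [34560, 75600, 432, 11286]
r5 m[X9→φ3] = [4679424, 6814800, 39024, 494019]
r5 m[X9→φ5] = [17547840, 15901200, 351216, 3622806]
r5 m[X9→φ6] = [17547840, 35777700, 117072, 3622806]
r5 m[X9→φ7] = [11698560, 35777700, 351216, 3622806]
r6 m[φ0→X0] = [65337867, 42353658, 49438917, 67391352]
r6 m[φ0→X9] = [24, 25, 16, 19]
r6 m[φ1→X8] = [399654, 836028, 907686, 595566]
r6 m[φ1→X9] = [2031, 1893, 813, 963]
r6 m[φ2→X8] = [18, 20, 24, 27]
r6 m[φ2→X14] = [58927878, 42705576, 45510984, 77377356]
r6 m[φ3→X10] = [18682767, 61547643, 82065996, 62225388]
r6 m[φ3→X9] = [15, 21, 9, 22]
r6 m[φ4→X8] = [2, 9, 2, 1]
r6 m[φ5→X9] = [4, 9, 1, 3]
r6 m[φ6→X9] = [4, 4, 3, 3]
r6 m[φ7→X9] = [6, 4, 1, 3]
r6 m[X0→φ0] = [1, 1, 1, 1]
r6 m[X8→φ1] = [36, 180, 48, 27]
r6 m[X8→φ2] = [799308, 7524252, 1815372, 595566]
r6 m[X8→φ4] = [7193772, 16720560, 21784464, 16080282]
r6 m[X10→φ3] = [1, 1, 1, 1]
r6 m[X14→φ2] = [1, 1, 1, 1]
r6 m[X9→φ0] = [2924640, 5724432, 21951, 572022]
r6 m[X9→φ1] = [34560, 75600, 432, 11286]
r6 m[X9→φ3] = [4679424, 6814800, 39024, 494019]
r6 m[X9→φ5] = [17547840, 15901200, 351216, 3622806]
r6 m[X9→φ6] = [17547840, 35777700, 117072, 3622806]
r6 m[X9→φ7] = [11698560, 35777700, 351216, 3622806]
fixed point reached at round 6
b[X8] = ⊗ incoming = [14387544, 150485040, 43568928, 16080282]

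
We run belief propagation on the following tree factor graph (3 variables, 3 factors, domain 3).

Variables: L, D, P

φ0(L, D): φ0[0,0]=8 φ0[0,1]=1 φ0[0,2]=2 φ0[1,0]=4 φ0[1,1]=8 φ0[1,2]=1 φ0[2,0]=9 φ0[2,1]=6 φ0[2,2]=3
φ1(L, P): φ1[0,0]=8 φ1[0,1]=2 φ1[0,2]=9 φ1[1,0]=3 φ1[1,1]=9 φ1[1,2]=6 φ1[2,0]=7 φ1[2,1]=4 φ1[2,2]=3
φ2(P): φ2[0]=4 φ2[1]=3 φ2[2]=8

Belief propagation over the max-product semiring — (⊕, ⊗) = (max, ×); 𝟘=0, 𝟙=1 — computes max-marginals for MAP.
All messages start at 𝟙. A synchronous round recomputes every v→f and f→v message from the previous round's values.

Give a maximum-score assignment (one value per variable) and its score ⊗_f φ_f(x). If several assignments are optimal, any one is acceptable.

assignment: (L=0, D=0, P=2); score = 576

init: all messages = 𝟙 over 3 values
r1 m[φ0→L] = [8, 8, 9]
r1 m[φ0→D] = [9, 8, 3]
r1 m[φ1→L] = [9, 9, 7]
r1 m[φ1→P] = [8, 9, 9]
r1 m[φ2→P] = [4, 3, 8]
r1 m[L→φ0] = [1, 1, 1]
r1 m[L→φ1] = [1, 1, 1]
r1 m[D→φ0] = [1, 1, 1]
r1 m[P→φ1] = [1, 1, 1]
r1 m[P→φ2] = [1, 1, 1]
r2 m[φ0→L] = [8, 8, 9]
r2 m[φ0→D] = [9, 8, 3]
r2 m[φ1→L] = [9, 9, 7]
r2 m[φ1→P] = [8, 9, 9]
r2 m[φ2→P] = [4, 3, 8]
r2 m[L→φ0] = [9, 9, 7]
r2 m[L→φ1] = [8, 8, 9]
r2 m[D→φ0] = [1, 1, 1]
r2 m[P→φ1] = [4, 3, 8]
r2 m[P→φ2] = [8, 9, 9]
r3 m[φ0→L] = [8, 8, 9]
r3 m[φ0→D] = [72, 72, 21]
r3 m[φ1→L] = [72, 48, 28]
r3 m[φ1→P] = [64, 72, 72]
r3 m[φ2→P] = [4, 3, 8]
r3 m[L→φ0] = [9, 9, 7]
r3 m[L→φ1] = [8, 8, 9]
r3 m[D→φ0] = [1, 1, 1]
r3 m[P→φ1] = [4, 3, 8]
r3 m[P→φ2] = [8, 9, 9]
r4 m[φ0→L] = [8, 8, 9]
r4 m[φ0→D] = [72, 72, 21]
r4 m[φ1→L] = [72, 48, 28]
r4 m[φ1→P] = [64, 72, 72]
r4 m[φ2→P] = [4, 3, 8]
r4 m[L→φ0] = [72, 48, 28]
r4 m[L→φ1] = [8, 8, 9]
r4 m[D→φ0] = [1, 1, 1]
r4 m[P→φ1] = [4, 3, 8]
r4 m[P→φ2] = [64, 72, 72]
r5 m[φ0→L] = [8, 8, 9]
r5 m[φ0→D] = [576, 384, 144]
r5 m[φ1→L] = [72, 48, 28]
r5 m[φ1→P] = [64, 72, 72]
r5 m[φ2→P] = [4, 3, 8]
r5 m[L→φ0] = [72, 48, 28]
r5 m[L→φ1] = [8, 8, 9]
r5 m[D→φ0] = [1, 1, 1]
r5 m[P→φ1] = [4, 3, 8]
r5 m[P→φ2] = [64, 72, 72]
r6 m[φ0→L] = [8, 8, 9]
r6 m[φ0→D] = [576, 384, 144]
r6 m[φ1→L] = [72, 48, 28]
r6 m[φ1→P] = [64, 72, 72]
r6 m[φ2→P] = [4, 3, 8]
r6 m[L→φ0] = [72, 48, 28]
r6 m[L→φ1] = [8, 8, 9]
r6 m[D→φ0] = [1, 1, 1]
r6 m[P→φ1] = [4, 3, 8]
r6 m[P→φ2] = [64, 72, 72]
fixed point reached at round 6
traceback from L: (L=0, D=0, P=2), score=576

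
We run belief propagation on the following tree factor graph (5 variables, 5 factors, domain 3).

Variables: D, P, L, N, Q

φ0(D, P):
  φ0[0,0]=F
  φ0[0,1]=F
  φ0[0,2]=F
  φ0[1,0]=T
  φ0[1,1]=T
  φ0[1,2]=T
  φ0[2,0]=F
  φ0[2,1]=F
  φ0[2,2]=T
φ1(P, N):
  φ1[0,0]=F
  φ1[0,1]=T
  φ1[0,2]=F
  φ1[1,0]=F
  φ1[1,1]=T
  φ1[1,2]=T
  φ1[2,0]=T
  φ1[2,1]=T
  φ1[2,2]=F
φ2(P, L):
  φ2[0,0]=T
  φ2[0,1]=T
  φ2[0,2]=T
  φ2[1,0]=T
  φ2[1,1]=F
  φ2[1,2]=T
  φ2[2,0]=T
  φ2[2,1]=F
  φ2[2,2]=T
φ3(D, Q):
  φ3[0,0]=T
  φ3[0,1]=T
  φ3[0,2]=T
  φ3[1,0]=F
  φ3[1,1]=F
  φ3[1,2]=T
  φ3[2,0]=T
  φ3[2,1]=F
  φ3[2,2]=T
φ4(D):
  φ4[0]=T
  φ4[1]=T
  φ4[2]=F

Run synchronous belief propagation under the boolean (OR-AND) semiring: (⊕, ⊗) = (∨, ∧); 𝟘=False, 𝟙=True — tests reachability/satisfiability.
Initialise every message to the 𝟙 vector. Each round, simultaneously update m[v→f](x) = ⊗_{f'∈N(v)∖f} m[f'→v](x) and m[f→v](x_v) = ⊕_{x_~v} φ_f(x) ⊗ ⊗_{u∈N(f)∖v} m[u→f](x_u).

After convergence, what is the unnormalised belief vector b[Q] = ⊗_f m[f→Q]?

init: all messages = 𝟙 over 3 values
r1 m[φ0→D] = [F, T, T]
r1 m[φ0→P] = [T, T, T]
r1 m[φ1→P] = [T, T, T]
r1 m[φ1→N] = [T, T, T]
r1 m[φ2→P] = [T, T, T]
r1 m[φ2→L] = [T, T, T]
r1 m[φ3→D] = [T, T, T]
r1 m[φ3→Q] = [T, T, T]
r1 m[φ4→D] = [T, T, F]
r1 m[D→φ0] = [T, T, T]
r1 m[D→φ3] = [T, T, T]
r1 m[D→φ4] = [T, T, T]
r1 m[P→φ0] = [T, T, T]
r1 m[P→φ1] = [T, T, T]
r1 m[P→φ2] = [T, T, T]
r1 m[L→φ2] = [T, T, T]
r1 m[N→φ1] = [T, T, T]
r1 m[Q→φ3] = [T, T, T]
r2 m[φ0→D] = [F, T, T]
r2 m[φ0→P] = [T, T, T]
r2 m[φ1→P] = [T, T, T]
r2 m[φ1→N] = [T, T, T]
r2 m[φ2→P] = [T, T, T]
r2 m[φ2→L] = [T, T, T]
r2 m[φ3→D] = [T, T, T]
r2 m[φ3→Q] = [T, T, T]
r2 m[φ4→D] = [T, T, F]
r2 m[D→φ0] = [T, T, F]
r2 m[D→φ3] = [F, T, F]
r2 m[D→φ4] = [F, T, T]
r2 m[P→φ0] = [T, T, T]
r2 m[P→φ1] = [T, T, T]
r2 m[P→φ2] = [T, T, T]
r2 m[L→φ2] = [T, T, T]
r2 m[N→φ1] = [T, T, T]
r2 m[Q→φ3] = [T, T, T]
r3 m[φ0→D] = [F, T, T]
r3 m[φ0→P] = [T, T, T]
r3 m[φ1→P] = [T, T, T]
r3 m[φ1→N] = [T, T, T]
r3 m[φ2→P] = [T, T, T]
r3 m[φ2→L] = [T, T, T]
r3 m[φ3→D] = [T, T, T]
r3 m[φ3→Q] = [F, F, T]
r3 m[φ4→D] = [T, T, F]
r3 m[D→φ0] = [T, T, F]
r3 m[D→φ3] = [F, T, F]
r3 m[D→φ4] = [F, T, T]
r3 m[P→φ0] = [T, T, T]
r3 m[P→φ1] = [T, T, T]
r3 m[P→φ2] = [T, T, T]
r3 m[L→φ2] = [T, T, T]
r3 m[N→φ1] = [T, T, T]
r3 m[Q→φ3] = [T, T, T]
r4 m[φ0→D] = [F, T, T]
r4 m[φ0→P] = [T, T, T]
r4 m[φ1→P] = [T, T, T]
r4 m[φ1→N] = [T, T, T]
r4 m[φ2→P] = [T, T, T]
r4 m[φ2→L] = [T, T, T]
r4 m[φ3→D] = [T, T, T]
r4 m[φ3→Q] = [F, F, T]
r4 m[φ4→D] = [T, T, F]
r4 m[D→φ0] = [T, T, F]
r4 m[D→φ3] = [F, T, F]
r4 m[D→φ4] = [F, T, T]
r4 m[P→φ0] = [T, T, T]
r4 m[P→φ1] = [T, T, T]
r4 m[P→φ2] = [T, T, T]
r4 m[L→φ2] = [T, T, T]
r4 m[N→φ1] = [T, T, T]
r4 m[Q→φ3] = [T, T, T]
fixed point reached at round 4
b[Q] = ⊗ incoming = [F, F, T]

b[Q] = [F, F, T]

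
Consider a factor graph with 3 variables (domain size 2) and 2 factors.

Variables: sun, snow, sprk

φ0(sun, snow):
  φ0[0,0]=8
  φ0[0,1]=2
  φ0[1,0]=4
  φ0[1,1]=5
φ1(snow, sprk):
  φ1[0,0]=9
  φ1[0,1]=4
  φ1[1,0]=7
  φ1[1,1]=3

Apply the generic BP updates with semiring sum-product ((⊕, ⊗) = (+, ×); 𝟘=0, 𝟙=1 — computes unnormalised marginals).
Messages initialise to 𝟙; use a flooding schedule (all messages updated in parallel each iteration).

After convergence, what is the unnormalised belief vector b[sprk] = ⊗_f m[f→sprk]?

b[sprk] = [157, 69]

init: all messages = 𝟙 over 2 values
r1 m[φ0→sun] = [10, 9]
r1 m[φ0→snow] = [12, 7]
r1 m[φ1→snow] = [13, 10]
r1 m[φ1→sprk] = [16, 7]
r1 m[sun→φ0] = [1, 1]
r1 m[snow→φ0] = [1, 1]
r1 m[snow→φ1] = [1, 1]
r1 m[sprk→φ1] = [1, 1]
r2 m[φ0→sun] = [10, 9]
r2 m[φ0→snow] = [12, 7]
r2 m[φ1→snow] = [13, 10]
r2 m[φ1→sprk] = [16, 7]
r2 m[sun→φ0] = [1, 1]
r2 m[snow→φ0] = [13, 10]
r2 m[snow→φ1] = [12, 7]
r2 m[sprk→φ1] = [1, 1]
r3 m[φ0→sun] = [124, 102]
r3 m[φ0→snow] = [12, 7]
r3 m[φ1→snow] = [13, 10]
r3 m[φ1→sprk] = [157, 69]
r3 m[sun→φ0] = [1, 1]
r3 m[snow→φ0] = [13, 10]
r3 m[snow→φ1] = [12, 7]
r3 m[sprk→φ1] = [1, 1]
r4 m[φ0→sun] = [124, 102]
r4 m[φ0→snow] = [12, 7]
r4 m[φ1→snow] = [13, 10]
r4 m[φ1→sprk] = [157, 69]
r4 m[sun→φ0] = [1, 1]
r4 m[snow→φ0] = [13, 10]
r4 m[snow→φ1] = [12, 7]
r4 m[sprk→φ1] = [1, 1]
fixed point reached at round 4
b[sprk] = ⊗ incoming = [157, 69]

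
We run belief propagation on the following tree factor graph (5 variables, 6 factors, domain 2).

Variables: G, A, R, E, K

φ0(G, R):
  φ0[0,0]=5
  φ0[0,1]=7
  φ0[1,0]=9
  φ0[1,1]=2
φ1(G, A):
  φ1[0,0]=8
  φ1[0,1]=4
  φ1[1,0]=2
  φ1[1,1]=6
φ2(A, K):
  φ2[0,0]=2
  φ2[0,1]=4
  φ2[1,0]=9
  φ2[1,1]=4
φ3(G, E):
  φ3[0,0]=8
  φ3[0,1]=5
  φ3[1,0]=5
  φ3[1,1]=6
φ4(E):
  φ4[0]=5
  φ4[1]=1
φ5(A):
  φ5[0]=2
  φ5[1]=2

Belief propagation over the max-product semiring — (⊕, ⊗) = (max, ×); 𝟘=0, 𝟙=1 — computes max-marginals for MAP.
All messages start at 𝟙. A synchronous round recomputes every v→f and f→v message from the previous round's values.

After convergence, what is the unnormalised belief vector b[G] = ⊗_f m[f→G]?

init: all messages = 𝟙 over 2 values
r1 m[φ0→G] = [7, 9]
r1 m[φ0→R] = [9, 7]
r1 m[φ1→G] = [8, 6]
r1 m[φ1→A] = [8, 6]
r1 m[φ2→A] = [4, 9]
r1 m[φ2→K] = [9, 4]
r1 m[φ3→G] = [8, 6]
r1 m[φ3→E] = [8, 6]
r1 m[φ4→E] = [5, 1]
r1 m[φ5→A] = [2, 2]
r1 m[G→φ0] = [1, 1]
r1 m[G→φ1] = [1, 1]
r1 m[G→φ3] = [1, 1]
r1 m[A→φ1] = [1, 1]
r1 m[A→φ2] = [1, 1]
r1 m[A→φ5] = [1, 1]
r1 m[R→φ0] = [1, 1]
r1 m[E→φ3] = [1, 1]
r1 m[E→φ4] = [1, 1]
r1 m[K→φ2] = [1, 1]
r2 m[φ0→G] = [7, 9]
r2 m[φ0→R] = [9, 7]
r2 m[φ1→G] = [8, 6]
r2 m[φ1→A] = [8, 6]
r2 m[φ2→A] = [4, 9]
r2 m[φ2→K] = [9, 4]
r2 m[φ3→G] = [8, 6]
r2 m[φ3→E] = [8, 6]
r2 m[φ4→E] = [5, 1]
r2 m[φ5→A] = [2, 2]
r2 m[G→φ0] = [64, 36]
r2 m[G→φ1] = [56, 54]
r2 m[G→φ3] = [56, 54]
r2 m[A→φ1] = [8, 18]
r2 m[A→φ2] = [16, 12]
r2 m[A→φ5] = [32, 54]
r2 m[R→φ0] = [1, 1]
r2 m[E→φ3] = [5, 1]
r2 m[E→φ4] = [8, 6]
r2 m[K→φ2] = [1, 1]
r3 m[φ0→G] = [7, 9]
r3 m[φ0→R] = [324, 448]
r3 m[φ1→G] = [72, 108]
r3 m[φ1→A] = [448, 324]
r3 m[φ2→A] = [4, 9]
r3 m[φ2→K] = [108, 64]
r3 m[φ3→G] = [40, 25]
r3 m[φ3→E] = [448, 324]
r3 m[φ4→E] = [5, 1]
r3 m[φ5→A] = [2, 2]
r3 m[G→φ0] = [64, 36]
r3 m[G→φ1] = [56, 54]
r3 m[G→φ3] = [56, 54]
r3 m[A→φ1] = [8, 18]
r3 m[A→φ2] = [16, 12]
r3 m[A→φ5] = [32, 54]
r3 m[R→φ0] = [1, 1]
r3 m[E→φ3] = [5, 1]
r3 m[E→φ4] = [8, 6]
r3 m[K→φ2] = [1, 1]
r4 m[φ0→G] = [7, 9]
r4 m[φ0→R] = [324, 448]
r4 m[φ1→G] = [72, 108]
r4 m[φ1→A] = [448, 324]
r4 m[φ2→A] = [4, 9]
r4 m[φ2→K] = [108, 64]
r4 m[φ3→G] = [40, 25]
r4 m[φ3→E] = [448, 324]
r4 m[φ4→E] = [5, 1]
r4 m[φ5→A] = [2, 2]
r4 m[G→φ0] = [2880, 2700]
r4 m[G→φ1] = [280, 225]
r4 m[G→φ3] = [504, 972]
r4 m[A→φ1] = [8, 18]
r4 m[A→φ2] = [896, 648]
r4 m[A→φ5] = [1792, 2916]
r4 m[R→φ0] = [1, 1]
r4 m[E→φ3] = [5, 1]
r4 m[E→φ4] = [448, 324]
r4 m[K→φ2] = [1, 1]
r5 m[φ0→G] = [7, 9]
r5 m[φ0→R] = [24300, 20160]
r5 m[φ1→G] = [72, 108]
r5 m[φ1→A] = [2240, 1350]
r5 m[φ2→A] = [4, 9]
r5 m[φ2→K] = [5832, 3584]
r5 m[φ3→G] = [40, 25]
r5 m[φ3→E] = [4860, 5832]
r5 m[φ4→E] = [5, 1]
r5 m[φ5→A] = [2, 2]
r5 m[G→φ0] = [2880, 2700]
r5 m[G→φ1] = [280, 225]
r5 m[G→φ3] = [504, 972]
r5 m[A→φ1] = [8, 18]
r5 m[A→φ2] = [896, 648]
r5 m[A→φ5] = [1792, 2916]
r5 m[R→φ0] = [1, 1]
r5 m[E→φ3] = [5, 1]
r5 m[E→φ4] = [448, 324]
r5 m[K→φ2] = [1, 1]
r6 m[φ0→G] = [7, 9]
r6 m[φ0→R] = [24300, 20160]
r6 m[φ1→G] = [72, 108]
r6 m[φ1→A] = [2240, 1350]
r6 m[φ2→A] = [4, 9]
r6 m[φ2→K] = [5832, 3584]
r6 m[φ3→G] = [40, 25]
r6 m[φ3→E] = [4860, 5832]
r6 m[φ4→E] = [5, 1]
r6 m[φ5→A] = [2, 2]
r6 m[G→φ0] = [2880, 2700]
r6 m[G→φ1] = [280, 225]
r6 m[G→φ3] = [504, 972]
r6 m[A→φ1] = [8, 18]
r6 m[A→φ2] = [4480, 2700]
r6 m[A→φ5] = [8960, 12150]
r6 m[R→φ0] = [1, 1]
r6 m[E→φ3] = [5, 1]
r6 m[E→φ4] = [4860, 5832]
r6 m[K→φ2] = [1, 1]
r7 m[φ0→G] = [7, 9]
r7 m[φ0→R] = [24300, 20160]
r7 m[φ1→G] = [72, 108]
r7 m[φ1→A] = [2240, 1350]
r7 m[φ2→A] = [4, 9]
r7 m[φ2→K] = [24300, 17920]
r7 m[φ3→G] = [40, 25]
r7 m[φ3→E] = [4860, 5832]
r7 m[φ4→E] = [5, 1]
r7 m[φ5→A] = [2, 2]
r7 m[G→φ0] = [2880, 2700]
r7 m[G→φ1] = [280, 225]
r7 m[G→φ3] = [504, 972]
r7 m[A→φ1] = [8, 18]
r7 m[A→φ2] = [4480, 2700]
r7 m[A→φ5] = [8960, 12150]
r7 m[R→φ0] = [1, 1]
r7 m[E→φ3] = [5, 1]
r7 m[E→φ4] = [4860, 5832]
r7 m[K→φ2] = [1, 1]
r8 m[φ0→G] = [7, 9]
r8 m[φ0→R] = [24300, 20160]
r8 m[φ1→G] = [72, 108]
r8 m[φ1→A] = [2240, 1350]
r8 m[φ2→A] = [4, 9]
r8 m[φ2→K] = [24300, 17920]
r8 m[φ3→G] = [40, 25]
r8 m[φ3→E] = [4860, 5832]
r8 m[φ4→E] = [5, 1]
r8 m[φ5→A] = [2, 2]
r8 m[G→φ0] = [2880, 2700]
r8 m[G→φ1] = [280, 225]
r8 m[G→φ3] = [504, 972]
r8 m[A→φ1] = [8, 18]
r8 m[A→φ2] = [4480, 2700]
r8 m[A→φ5] = [8960, 12150]
r8 m[R→φ0] = [1, 1]
r8 m[E→φ3] = [5, 1]
r8 m[E→φ4] = [4860, 5832]
r8 m[K→φ2] = [1, 1]
fixed point reached at round 8
b[G] = ⊗ incoming = [20160, 24300]

b[G] = [20160, 24300]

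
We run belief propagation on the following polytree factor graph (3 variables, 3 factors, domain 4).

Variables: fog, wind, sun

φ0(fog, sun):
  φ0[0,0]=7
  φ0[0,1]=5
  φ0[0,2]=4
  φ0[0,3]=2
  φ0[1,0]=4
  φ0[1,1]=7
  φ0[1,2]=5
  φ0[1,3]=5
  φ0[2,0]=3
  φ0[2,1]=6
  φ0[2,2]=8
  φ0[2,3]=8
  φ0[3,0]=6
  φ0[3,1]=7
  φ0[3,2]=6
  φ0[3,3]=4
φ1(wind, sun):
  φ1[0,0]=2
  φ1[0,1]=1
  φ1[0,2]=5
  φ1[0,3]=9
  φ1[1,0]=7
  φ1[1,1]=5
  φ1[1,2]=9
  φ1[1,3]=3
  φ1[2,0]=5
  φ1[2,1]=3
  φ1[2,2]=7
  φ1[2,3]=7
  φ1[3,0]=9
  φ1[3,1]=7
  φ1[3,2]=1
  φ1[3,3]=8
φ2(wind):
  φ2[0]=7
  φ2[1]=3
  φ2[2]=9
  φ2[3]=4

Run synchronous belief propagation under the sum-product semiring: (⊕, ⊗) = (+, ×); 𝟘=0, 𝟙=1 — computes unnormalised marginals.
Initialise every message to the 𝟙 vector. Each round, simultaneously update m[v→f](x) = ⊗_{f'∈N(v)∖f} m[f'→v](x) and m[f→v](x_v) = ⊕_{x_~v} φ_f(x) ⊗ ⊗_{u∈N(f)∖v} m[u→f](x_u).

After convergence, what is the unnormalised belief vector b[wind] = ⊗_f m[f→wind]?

init: all messages = 𝟙 over 4 values
r1 m[φ0→fog] = [18, 21, 25, 23]
r1 m[φ0→sun] = [20, 25, 23, 19]
r1 m[φ1→wind] = [17, 24, 22, 25]
r1 m[φ1→sun] = [23, 16, 22, 27]
r1 m[φ2→wind] = [7, 3, 9, 4]
r1 m[fog→φ0] = [1, 1, 1, 1]
r1 m[wind→φ1] = [1, 1, 1, 1]
r1 m[wind→φ2] = [1, 1, 1, 1]
r1 m[sun→φ0] = [1, 1, 1, 1]
r1 m[sun→φ1] = [1, 1, 1, 1]
r2 m[φ0→fog] = [18, 21, 25, 23]
r2 m[φ0→sun] = [20, 25, 23, 19]
r2 m[φ1→wind] = [17, 24, 22, 25]
r2 m[φ1→sun] = [23, 16, 22, 27]
r2 m[φ2→wind] = [7, 3, 9, 4]
r2 m[fog→φ0] = [1, 1, 1, 1]
r2 m[wind→φ1] = [7, 3, 9, 4]
r2 m[wind→φ2] = [17, 24, 22, 25]
r2 m[sun→φ0] = [23, 16, 22, 27]
r2 m[sun→φ1] = [20, 25, 23, 19]
r3 m[φ0→fog] = [383, 449, 557, 490]
r3 m[φ0→sun] = [20, 25, 23, 19]
r3 m[φ1→wind] = [351, 529, 469, 530]
r3 m[φ1→sun] = [116, 77, 129, 167]
r3 m[φ2→wind] = [7, 3, 9, 4]
r3 m[fog→φ0] = [1, 1, 1, 1]
r3 m[wind→φ1] = [7, 3, 9, 4]
r3 m[wind→φ2] = [17, 24, 22, 25]
r3 m[sun→φ0] = [23, 16, 22, 27]
r3 m[sun→φ1] = [20, 25, 23, 19]
r4 m[φ0→fog] = [383, 449, 557, 490]
r4 m[φ0→sun] = [20, 25, 23, 19]
r4 m[φ1→wind] = [351, 529, 469, 530]
r4 m[φ1→sun] = [116, 77, 129, 167]
r4 m[φ2→wind] = [7, 3, 9, 4]
r4 m[fog→φ0] = [1, 1, 1, 1]
r4 m[wind→φ1] = [7, 3, 9, 4]
r4 m[wind→φ2] = [351, 529, 469, 530]
r4 m[sun→φ0] = [116, 77, 129, 167]
r4 m[sun→φ1] = [20, 25, 23, 19]
r5 m[φ0→fog] = [2047, 2483, 3178, 2677]
r5 m[φ0→sun] = [20, 25, 23, 19]
r5 m[φ1→wind] = [351, 529, 469, 530]
r5 m[φ1→sun] = [116, 77, 129, 167]
r5 m[φ2→wind] = [7, 3, 9, 4]
r5 m[fog→φ0] = [1, 1, 1, 1]
r5 m[wind→φ1] = [7, 3, 9, 4]
r5 m[wind→φ2] = [351, 529, 469, 530]
r5 m[sun→φ0] = [116, 77, 129, 167]
r5 m[sun→φ1] = [20, 25, 23, 19]
r6 m[φ0→fog] = [2047, 2483, 3178, 2677]
r6 m[φ0→sun] = [20, 25, 23, 19]
r6 m[φ1→wind] = [351, 529, 469, 530]
r6 m[φ1→sun] = [116, 77, 129, 167]
r6 m[φ2→wind] = [7, 3, 9, 4]
r6 m[fog→φ0] = [1, 1, 1, 1]
r6 m[wind→φ1] = [7, 3, 9, 4]
r6 m[wind→φ2] = [351, 529, 469, 530]
r6 m[sun→φ0] = [116, 77, 129, 167]
r6 m[sun→φ1] = [20, 25, 23, 19]
fixed point reached at round 6
b[wind] = ⊗ incoming = [2457, 1587, 4221, 2120]

b[wind] = [2457, 1587, 4221, 2120]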